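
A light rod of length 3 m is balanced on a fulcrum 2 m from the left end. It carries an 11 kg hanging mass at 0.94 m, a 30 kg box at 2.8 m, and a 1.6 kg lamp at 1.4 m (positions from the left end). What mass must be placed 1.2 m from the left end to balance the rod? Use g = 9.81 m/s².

About the fulcrum (at 2 m from the left end):
Hanging mass: 11 × 9.81 = 107.9 N down at 0.94 m → arm 1.06 m, τ = 107.9 × 1.06 = 114.4 N·m counterclockwise.
Box: 30 × 9.81 = 294.3 N down at 2.8 m → arm 0.8 m, τ = 294.3 × 0.8 = 235.4 N·m clockwise.
Lamp: 1.6 × 9.81 = 15.7 N down at 1.4 m → arm 0.6 m, τ = 15.7 × 0.6 = 9.42 N·m counterclockwise.
Net moment of known loads = 111.6 N·m clockwise.
An unknown mass m at 1.2 m has arm 0.8 m; its moment is m·g·0.8 counterclockwise.
Balancing moments: m × 9.81 × 0.8 = 111.6, giving m = 111.6 / (9.81 × 0.8) = 14.2 kg.

m ≈ 14.2 kg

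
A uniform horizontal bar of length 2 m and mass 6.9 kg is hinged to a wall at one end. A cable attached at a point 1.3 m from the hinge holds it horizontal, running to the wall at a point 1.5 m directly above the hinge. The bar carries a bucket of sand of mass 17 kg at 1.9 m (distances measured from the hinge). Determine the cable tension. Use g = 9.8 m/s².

Take moments about the hinge.
Beam weight: 6.9 × 9.8 = 67.62 N down at 1 m → arm 1 m, τ = 67.62 × 1 = 67.62 N·m clockwise.
Bucket of sand: 17 × 9.8 = 166.6 N down at 1.9 m → arm 1.9 m, τ = 166.6 × 1.9 = 316.5 N·m clockwise.
Total clockwise load moment = 384.1 N·m.
The cable tension T acts at 1.3 m; only its component perpendicular to the bar, T sinθ, produces torque. sinθ = h/√(h²+d²) = 1.5/√(1.5²+1.3²) = 0.7557.
Balancing moments: T × 1.3 × 0.7557 = 384.1, giving T = 384.1 / 0.9824 = 391 N.

T ≈ 391 N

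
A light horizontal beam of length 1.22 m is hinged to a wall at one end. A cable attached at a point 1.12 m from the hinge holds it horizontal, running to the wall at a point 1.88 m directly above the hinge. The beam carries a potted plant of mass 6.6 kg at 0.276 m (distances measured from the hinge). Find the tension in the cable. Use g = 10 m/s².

T ≈ 18.9 N

Choose the hinge as the axis so the unknown hinge reaction has zero arm there.
Potted plant: 6.6 × 10 = 66 N down at 0.276 m → arm 0.276 m, τ = 66 × 0.276 = 18.22 N·m clockwise.
Total clockwise load moment = 18.22 N·m.
The cable tension T acts at 1.12 m; only its component perpendicular to the beam, T sinθ, produces torque. sinθ = h/√(h²+d²) = 1.88/√(1.88²+1.12²) = 0.8591.
For rotational equilibrium, T × 1.12 × 0.8591 = 18.22, so T = 18.22 / 0.9622 = 18.9 N.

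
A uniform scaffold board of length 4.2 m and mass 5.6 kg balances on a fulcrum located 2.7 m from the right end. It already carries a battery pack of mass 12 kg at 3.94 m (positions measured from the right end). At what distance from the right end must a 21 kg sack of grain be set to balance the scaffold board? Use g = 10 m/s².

Take moments about the fulcrum (at 2.7 m from the right end).
Beam weight: 5.6 × 10 = 56 N down at 2.1 m → arm 0.6 m, τ = 56 × 0.6 = 33.6 N·m clockwise.
Battery pack: 12 × 10 = 120 N down at 3.94 m → arm 1.24 m, τ = 120 × 1.24 = 148.8 N·m counterclockwise.
Net moment of existing loads = 115.2 N·m counterclockwise.
The sack of grain weighs 21 × 10 = 210 N and must supply an equal clockwise moment, so its lever arm about the fulcrum is 115.2 / 210 = 0.549 m.
That puts it at 2.7 − 0.549 = 2.15 m from the right end.

x ≈ 2.15 m from the right end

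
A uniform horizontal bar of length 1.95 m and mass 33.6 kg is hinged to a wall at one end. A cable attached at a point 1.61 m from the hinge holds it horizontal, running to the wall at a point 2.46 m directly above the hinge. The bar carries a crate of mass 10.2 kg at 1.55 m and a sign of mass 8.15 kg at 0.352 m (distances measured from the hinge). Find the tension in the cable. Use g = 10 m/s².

Choose the hinge as the axis so the unknown hinge reaction has zero arm there.
Beam weight: 33.6 × 10 = 336 N down at 0.975 m → arm 0.975 m, τ = 336 × 0.975 = 327.6 N·m clockwise.
Crate: 10.2 × 10 = 102 N down at 1.55 m → arm 1.55 m, τ = 102 × 1.55 = 158.1 N·m clockwise.
Sign: 8.15 × 10 = 81.5 N down at 0.352 m → arm 0.352 m, τ = 81.5 × 0.352 = 28.69 N·m clockwise.
Total clockwise load moment = 514.4 N·m.
The cable tension T acts at 1.61 m; only its component perpendicular to the bar, T sinθ, produces torque. sinθ = h/√(h²+d²) = 2.46/√(2.46²+1.61²) = 0.8367.
Setting net torque to zero: T × 1.61 × 0.8367 = 514.4 → T = 514.4 / 1.347 = 382 N.

T ≈ 382 N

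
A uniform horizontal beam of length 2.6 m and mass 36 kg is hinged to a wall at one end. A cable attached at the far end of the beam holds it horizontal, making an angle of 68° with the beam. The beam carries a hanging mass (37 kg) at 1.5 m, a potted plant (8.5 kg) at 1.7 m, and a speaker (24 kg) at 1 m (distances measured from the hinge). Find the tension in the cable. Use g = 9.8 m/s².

Take moments about the hinge.
Beam weight: 36 × 9.8 = 352.8 N down at 1.3 m → arm 1.3 m, τ = 352.8 × 1.3 = 458.6 N·m clockwise.
Hanging mass: 37 × 9.8 = 362.6 N down at 1.5 m → arm 1.5 m, τ = 362.6 × 1.5 = 543.9 N·m clockwise.
Potted plant: 8.5 × 9.8 = 83.3 N down at 1.7 m → arm 1.7 m, τ = 83.3 × 1.7 = 141.6 N·m clockwise.
Speaker: 24 × 9.8 = 235.2 N down at 1 m → arm 1 m, τ = 235.2 × 1 = 235.2 N·m clockwise.
Total clockwise load moment = 1379 N·m.
The cable tension T acts at 2.6 m; only its component perpendicular to the beam, T sinθ, produces torque. sin 68° = 0.9272.
Στ = 0 ⇒ T × 2.6 × 0.9272 = 1379 ⇒ T = 1379 / 2.411 = 572 N.

T ≈ 572 N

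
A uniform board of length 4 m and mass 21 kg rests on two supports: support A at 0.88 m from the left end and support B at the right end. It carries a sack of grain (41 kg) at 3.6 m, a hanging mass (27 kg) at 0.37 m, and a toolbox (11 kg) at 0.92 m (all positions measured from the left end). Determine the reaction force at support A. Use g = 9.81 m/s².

R_A ≈ 598 N

Choose support B as the axis so its reaction then has zero moment arm.
Beam weight: 21 × 9.81 = 206 N down at 2 m → arm 2 m, τ = 206 × 2 = 412 N·m counterclockwise.
Sack of grain: 41 × 9.81 = 402.2 N down at 3.6 m → arm 0.4 m, τ = 402.2 × 0.4 = 160.9 N·m counterclockwise.
Hanging mass: 27 × 9.81 = 264.9 N down at 0.37 m → arm 3.63 m, τ = 264.9 × 3.63 = 961.6 N·m counterclockwise.
Toolbox: 11 × 9.81 = 107.9 N down at 0.92 m → arm 3.08 m, τ = 107.9 × 3.08 = 332.3 N·m counterclockwise.
Net load moment about support B = 1867 N·m counterclockwise.
Reaction R at support A is upward at 0.88 m, arm 3.12 m → moment R × 3.12 clockwise.
Setting net torque to zero: R × 3.12 = 1867 → R = 598 N.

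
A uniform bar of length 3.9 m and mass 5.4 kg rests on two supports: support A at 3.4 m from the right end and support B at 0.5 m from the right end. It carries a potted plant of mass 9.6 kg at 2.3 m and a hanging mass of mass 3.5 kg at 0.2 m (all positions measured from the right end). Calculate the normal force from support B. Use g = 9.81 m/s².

Take moments about support A.
Beam weight: 5.4 × 9.81 = 52.97 N down at 1.95 m → arm 1.45 m, τ = 52.97 × 1.45 = 76.81 N·m clockwise.
Potted plant: 9.6 × 9.81 = 94.18 N down at 2.3 m → arm 1.1 m, τ = 94.18 × 1.1 = 103.6 N·m clockwise.
Hanging mass: 3.5 × 9.81 = 34.34 N down at 0.2 m → arm 3.2 m, τ = 34.34 × 3.2 = 109.9 N·m clockwise.
Net load moment about support A = 290.3 N·m clockwise.
Reaction R at support B is upward at 0.5 m, arm 2.9 m → moment R × 2.9 counterclockwise.
Setting net torque to zero: R × 2.9 = 290.3 → R = 100 N.

R_B ≈ 100 N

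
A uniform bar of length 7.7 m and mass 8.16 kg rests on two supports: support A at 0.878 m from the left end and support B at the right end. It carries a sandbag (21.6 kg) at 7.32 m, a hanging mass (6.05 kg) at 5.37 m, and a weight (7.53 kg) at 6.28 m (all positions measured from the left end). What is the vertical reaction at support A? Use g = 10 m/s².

Sum moments about support B (its reaction then has zero moment arm).
Beam weight: 8.16 × 10 = 81.6 N down at 3.85 m → arm 3.85 m, τ = 81.6 × 3.85 = 314.2 N·m counterclockwise.
Sandbag: 21.6 × 10 = 216 N down at 7.32 m → arm 0.38 m, τ = 216 × 0.38 = 82.08 N·m counterclockwise.
Hanging mass: 6.05 × 10 = 60.5 N down at 5.37 m → arm 2.33 m, τ = 60.5 × 2.33 = 141 N·m counterclockwise.
Weight: 7.53 × 10 = 75.3 N down at 6.28 m → arm 1.42 m, τ = 75.3 × 1.42 = 106.9 N·m counterclockwise.
Net load moment about support B = 644.2 N·m counterclockwise.
Reaction R at support A is upward at 0.878 m, arm 6.822 m → moment R × 6.822 clockwise.
For rotational equilibrium, R × 6.822 = 644.2, so R = 94.4 N.

R_A ≈ 94.4 N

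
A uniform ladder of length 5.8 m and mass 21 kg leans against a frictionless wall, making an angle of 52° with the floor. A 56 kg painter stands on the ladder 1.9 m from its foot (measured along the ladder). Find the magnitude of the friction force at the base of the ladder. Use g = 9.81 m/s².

Take moments about the foot of the ladder.
Ladder weight 21×9.81 = 206 N acts at 2.9 m along the ladder; its horizontal arm is 2.9·cos52° = 1.785 m → τ = 367.7 N·m clockwise.
Painter: 56×9.81 = 549.4 N at 1.9 m → arm 1.17 m → τ = 642.8 N·m clockwise.
Wall normal N acts horizontally at the top; its moment arm is the height L sinθ = 5.8·sin52° = 4.57 m, counterclockwise.
Στ = 0 ⇒ N × 4.57 = 1010 ⇒ N = 221 N.
ΣFx = 0: friction at the foot balances the wall's push, so f = N_wall = 221 N.

f ≈ 221 N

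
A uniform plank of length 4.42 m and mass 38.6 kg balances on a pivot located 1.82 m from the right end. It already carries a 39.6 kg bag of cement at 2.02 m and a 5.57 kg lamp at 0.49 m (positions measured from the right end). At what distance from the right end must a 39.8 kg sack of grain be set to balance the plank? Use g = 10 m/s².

Sum moments about the pivot (at 1.82 m from the right end) (the support reaction has zero arm there).
Beam weight: 38.6 × 10 = 386 N down at 2.21 m → arm 0.39 m, τ = 386 × 0.39 = 150.5 N·m counterclockwise.
Bag of cement: 39.6 × 10 = 396 N down at 2.02 m → arm 0.2 m, τ = 396 × 0.2 = 79.2 N·m counterclockwise.
Lamp: 5.57 × 10 = 55.7 N down at 0.49 m → arm 1.33 m, τ = 55.7 × 1.33 = 74.08 N·m clockwise.
Net moment of existing loads = 155.6 N·m counterclockwise.
The sack of grain weighs 39.8 × 10 = 398 N and must supply an equal clockwise moment, so its lever arm about the pivot is 155.6 / 398 = 0.391 m.
That puts it at 1.82 − 0.391 = 1.43 m from the right end.

x ≈ 1.43 m from the right end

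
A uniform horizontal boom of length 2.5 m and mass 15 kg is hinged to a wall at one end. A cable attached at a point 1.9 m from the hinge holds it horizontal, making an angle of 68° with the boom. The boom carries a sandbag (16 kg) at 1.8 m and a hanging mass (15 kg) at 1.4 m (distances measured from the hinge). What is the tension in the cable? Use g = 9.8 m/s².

T ≈ 381 N

Take moments about the hinge.
Beam weight: 15 × 9.8 = 147 N down at 1.25 m → arm 1.25 m, τ = 147 × 1.25 = 183.8 N·m clockwise.
Sandbag: 16 × 9.8 = 156.8 N down at 1.8 m → arm 1.8 m, τ = 156.8 × 1.8 = 282.2 N·m clockwise.
Hanging mass: 15 × 9.8 = 147 N down at 1.4 m → arm 1.4 m, τ = 147 × 1.4 = 205.8 N·m clockwise.
Total clockwise load moment = 671.8 N·m.
The cable tension T acts at 1.9 m; only its component perpendicular to the boom, T sinθ, produces torque. sin 68° = 0.9272.
For rotational equilibrium, T × 1.9 × 0.9272 = 671.8, so T = 671.8 / 1.762 = 381 N.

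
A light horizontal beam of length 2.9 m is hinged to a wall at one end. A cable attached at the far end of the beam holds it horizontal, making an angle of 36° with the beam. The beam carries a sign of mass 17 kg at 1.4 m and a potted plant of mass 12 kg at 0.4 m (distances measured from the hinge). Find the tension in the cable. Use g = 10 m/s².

T ≈ 168 N

Sum moments about the hinge (the unknown hinge reaction has zero arm there).
Sign: 17 × 10 = 170 N down at 1.4 m → arm 1.4 m, τ = 170 × 1.4 = 238 N·m clockwise.
Potted plant: 12 × 10 = 120 N down at 0.4 m → arm 0.4 m, τ = 120 × 0.4 = 48 N·m clockwise.
Total clockwise load moment = 286 N·m.
The cable tension T acts at 2.9 m; only its component perpendicular to the beam, T sinθ, produces torque. sin 36° = 0.5878.
Setting net torque to zero: T × 2.9 × 0.5878 = 286 → T = 286 / 1.705 = 168 N.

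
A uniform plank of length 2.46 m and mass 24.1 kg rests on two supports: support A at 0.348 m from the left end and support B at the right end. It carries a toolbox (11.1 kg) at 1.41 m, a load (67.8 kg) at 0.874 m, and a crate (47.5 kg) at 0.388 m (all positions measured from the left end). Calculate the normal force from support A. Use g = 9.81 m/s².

R_A ≈ 1150 N

Sum moments about support B (its reaction then has zero moment arm).
Beam weight: 24.1 × 9.81 = 236.4 N down at 1.23 m → arm 1.23 m, τ = 236.4 × 1.23 = 290.8 N·m counterclockwise.
Toolbox: 11.1 × 9.81 = 108.9 N down at 1.41 m → arm 1.05 m, τ = 108.9 × 1.05 = 114.3 N·m counterclockwise.
Load: 67.8 × 9.81 = 665.1 N down at 0.874 m → arm 1.586 m, τ = 665.1 × 1.586 = 1055 N·m counterclockwise.
Crate: 47.5 × 9.81 = 466 N down at 0.388 m → arm 2.072 m, τ = 466 × 2.072 = 965.6 N·m counterclockwise.
Net load moment about support B = 2426 N·m counterclockwise.
Reaction R at support A is upward at 0.348 m, arm 2.112 m → moment R × 2.112 clockwise.
Στ = 0 ⇒ R × 2.112 = 2426 ⇒ R = 1150 N.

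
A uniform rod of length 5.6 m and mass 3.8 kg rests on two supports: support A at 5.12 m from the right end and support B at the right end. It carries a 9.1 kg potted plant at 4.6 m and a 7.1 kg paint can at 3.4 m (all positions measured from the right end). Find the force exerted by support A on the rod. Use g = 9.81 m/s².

R_A ≈ 147 N

About support B:
Beam weight: 3.8 × 9.81 = 37.28 N down at 2.8 m → arm 2.8 m, τ = 37.28 × 2.8 = 104.4 N·m counterclockwise.
Potted plant: 9.1 × 9.81 = 89.27 N down at 4.6 m → arm 4.6 m, τ = 89.27 × 4.6 = 410.6 N·m counterclockwise.
Paint can: 7.1 × 9.81 = 69.65 N down at 3.4 m → arm 3.4 m, τ = 69.65 × 3.4 = 236.8 N·m counterclockwise.
Net load moment about support B = 751.8 N·m counterclockwise.
Reaction R at support A is upward at 5.12 m, arm 5.12 m → moment R × 5.12 clockwise.
For rotational equilibrium, R × 5.12 = 751.8, so R = 147 N.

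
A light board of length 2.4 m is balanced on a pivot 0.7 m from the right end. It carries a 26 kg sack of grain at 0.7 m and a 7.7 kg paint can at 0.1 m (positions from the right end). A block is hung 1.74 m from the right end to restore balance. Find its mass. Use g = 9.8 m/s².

m ≈ 4.44 kg

About the pivot (at 0.7 m from the right end):
Sack of grain: acts at the pivot, moment arm 0 → no torque.
Paint can: 7.7 × 9.8 = 75.46 N down at 0.1 m → arm 0.6 m, τ = 75.46 × 0.6 = 45.28 N·m clockwise.
Net moment of known loads = 45.28 N·m clockwise.
An unknown mass m at 1.74 m has arm 1.04 m; its moment is m·g·1.04 counterclockwise.
Setting net torque to zero: m × 9.8 × 1.04 = 45.28 → m = 45.28 / (9.8 × 1.04) = 4.44 kg.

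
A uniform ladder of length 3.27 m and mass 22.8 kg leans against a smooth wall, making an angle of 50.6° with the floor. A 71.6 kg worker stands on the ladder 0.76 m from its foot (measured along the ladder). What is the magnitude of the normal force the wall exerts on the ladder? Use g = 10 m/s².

N_wall ≈ 230 N

Taking torques about the foot of the ladder:
Ladder weight 22.8×10 = 228 N acts at 1.635 m along the ladder; its horizontal arm is 1.635·cos50.6° = 1.038 m → τ = 236.7 N·m clockwise.
Worker: 71.6×10 = 716 N at 0.76 m → arm 0.4824 m → τ = 345.4 N·m clockwise.
Wall normal N acts horizontally at the top; its moment arm is the height L sinθ = 3.27·sin50.6° = 2.527 m, counterclockwise.
Στ = 0 ⇒ N × 2.527 = 582.1 ⇒ N = 230 N.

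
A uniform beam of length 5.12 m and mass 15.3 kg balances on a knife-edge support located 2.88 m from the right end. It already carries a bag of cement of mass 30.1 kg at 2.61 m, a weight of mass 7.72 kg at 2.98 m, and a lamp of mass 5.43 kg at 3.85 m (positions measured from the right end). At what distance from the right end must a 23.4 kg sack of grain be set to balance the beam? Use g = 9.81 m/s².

x ≈ 3.18 m from the right end

Taking torques about the knife-edge support (at 2.88 m from the right end):
Beam weight: 15.3 × 9.81 = 150.1 N down at 2.56 m → arm 0.32 m, τ = 150.1 × 0.32 = 48.03 N·m clockwise.
Bag of cement: 30.1 × 9.81 = 295.3 N down at 2.61 m → arm 0.27 m, τ = 295.3 × 0.27 = 79.73 N·m clockwise.
Weight: 7.72 × 9.81 = 75.73 N down at 2.98 m → arm 0.1 m, τ = 75.73 × 0.1 = 7.573 N·m counterclockwise.
Lamp: 5.43 × 9.81 = 53.27 N down at 3.85 m → arm 0.97 m, τ = 53.27 × 0.97 = 51.67 N·m counterclockwise.
Net moment of existing loads = 68.52 N·m clockwise.
The sack of grain weighs 23.4 × 9.81 = 229.6 N and must supply an equal counterclockwise moment, so its lever arm about the knife-edge support is 68.52 / 229.6 = 0.298 m.
That puts it at 2.88 + 0.298 = 3.18 m from the right end.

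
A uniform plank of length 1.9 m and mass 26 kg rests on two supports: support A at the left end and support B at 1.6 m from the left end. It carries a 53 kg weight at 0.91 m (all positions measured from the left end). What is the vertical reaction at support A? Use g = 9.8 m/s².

R_A ≈ 328 N

Taking torques about support B:
Beam weight: 26 × 9.8 = 254.8 N down at 0.95 m → arm 0.65 m, τ = 254.8 × 0.65 = 165.6 N·m counterclockwise.
Weight: 53 × 9.8 = 519.4 N down at 0.91 m → arm 0.69 m, τ = 519.4 × 0.69 = 358.4 N·m counterclockwise.
Net load moment about support B = 524 N·m counterclockwise.
Reaction R at support A is upward at 0 m, arm 1.6 m → moment R × 1.6 clockwise.
Στ = 0 ⇒ R × 1.6 = 524 ⇒ R = 328 N.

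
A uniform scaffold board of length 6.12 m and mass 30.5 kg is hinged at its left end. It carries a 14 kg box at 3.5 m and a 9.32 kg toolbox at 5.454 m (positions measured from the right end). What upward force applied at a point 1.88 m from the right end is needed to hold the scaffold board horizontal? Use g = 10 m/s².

Taking torques about the left end:
Beam weight: 30.5 × 10 = 305 N down at 3.06 m → arm 3.06 m, τ = 305 × 3.06 = 933.3 N·m clockwise.
Box: 14 × 10 = 140 N down at 3.5 m → arm 2.62 m, τ = 140 × 2.62 = 366.8 N·m clockwise.
Toolbox: 9.32 × 10 = 93.2 N down at 5.454 m → arm 0.666 m, τ = 93.2 × 0.666 = 62.07 N·m clockwise.
Net moment of the loads = 1362 N·m clockwise.
The upward force F acts at a point 1.88 m from the right end, arm 4.24 m, giving F × 4.24 counterclockwise.
Στ = 0 ⇒ F × 4.24 = 1362 ⇒ F = 1362 / 4.24 = 321 N.

F ≈ 321 N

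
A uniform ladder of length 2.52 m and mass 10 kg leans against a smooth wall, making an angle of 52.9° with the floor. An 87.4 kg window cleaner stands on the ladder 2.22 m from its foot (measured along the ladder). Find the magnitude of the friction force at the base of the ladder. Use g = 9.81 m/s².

f ≈ 608 N

Take moments about the foot of the ladder.
Ladder weight 10×9.81 = 98.1 N acts at 1.26 m along the ladder; its horizontal arm is 1.26·cos52.9° = 0.76 m → τ = 74.56 N·m clockwise.
Window cleaner: 87.4×9.81 = 857.4 N at 2.22 m → arm 1.339 m → τ = 1148 N·m clockwise.
Wall normal N acts horizontally at the top; its moment arm is the height L sinθ = 2.52·sin52.9° = 2.01 m, counterclockwise.
For rotational equilibrium, N × 2.01 = 1223, so N = 608 N.
ΣFx = 0: friction at the foot balances the wall's push, so f = N_wall = 608 N.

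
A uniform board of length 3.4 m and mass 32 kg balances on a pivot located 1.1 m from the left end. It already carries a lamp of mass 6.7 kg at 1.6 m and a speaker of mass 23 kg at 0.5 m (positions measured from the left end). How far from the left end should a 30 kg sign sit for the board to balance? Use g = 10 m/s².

Take moments about the pivot (at 1.1 m from the left end).
Beam weight: 32 × 10 = 320 N down at 1.7 m → arm 0.6 m, τ = 320 × 0.6 = 192 N·m clockwise.
Lamp: 6.7 × 10 = 67 N down at 1.6 m → arm 0.5 m, τ = 67 × 0.5 = 33.5 N·m clockwise.
Speaker: 23 × 10 = 230 N down at 0.5 m → arm 0.6 m, τ = 230 × 0.6 = 138 N·m counterclockwise.
Net moment of existing loads = 87.5 N·m clockwise.
The sign weighs 30 × 10 = 300 N and must supply an equal counterclockwise moment, so its lever arm about the pivot is 87.5 / 300 = 0.292 m.
That puts it at 1.1 − 0.292 = 0.808 m from the left end.

x ≈ 0.808 m from the left end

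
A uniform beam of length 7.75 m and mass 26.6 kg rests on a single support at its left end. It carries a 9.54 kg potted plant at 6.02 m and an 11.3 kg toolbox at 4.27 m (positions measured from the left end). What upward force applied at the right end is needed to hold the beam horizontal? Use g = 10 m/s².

F ≈ 269 N

Sum moments about the left end (the unknown pivot reaction has zero arm there).
Beam weight: 26.6 × 10 = 266 N down at 3.875 m → arm 3.875 m, τ = 266 × 3.875 = 1031 N·m clockwise.
Potted plant: 9.54 × 10 = 95.4 N down at 6.02 m → arm 6.02 m, τ = 95.4 × 6.02 = 574.3 N·m clockwise.
Toolbox: 11.3 × 10 = 113 N down at 4.27 m → arm 4.27 m, τ = 113 × 4.27 = 482.5 N·m clockwise.
Net moment of the loads = 2088 N·m clockwise.
The upward force F acts at the right end, arm 7.75 m, giving F × 7.75 counterclockwise.
Balancing moments: F × 7.75 = 2088, giving F = 2088 / 7.75 = 269 N.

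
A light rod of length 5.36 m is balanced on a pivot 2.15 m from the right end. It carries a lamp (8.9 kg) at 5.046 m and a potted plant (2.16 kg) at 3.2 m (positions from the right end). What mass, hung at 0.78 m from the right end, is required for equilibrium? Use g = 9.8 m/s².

m ≈ 20.5 kg

Sum moments about the pivot (at 2.15 m from the right end) (the support reaction has zero arm there).
Lamp: 8.9 × 9.8 = 87.22 N down at 5.046 m → arm 2.896 m, τ = 87.22 × 2.896 = 252.6 N·m counterclockwise.
Potted plant: 2.16 × 9.8 = 21.17 N down at 3.2 m → arm 1.05 m, τ = 21.17 × 1.05 = 22.23 N·m counterclockwise.
Net moment of known loads = 274.8 N·m counterclockwise.
An unknown mass m at 0.78 m has arm 1.37 m; its moment is m·g·1.37 clockwise.
Balancing moments: m × 9.8 × 1.37 = 274.8, giving m = 274.8 / (9.8 × 1.37) = 20.5 kg.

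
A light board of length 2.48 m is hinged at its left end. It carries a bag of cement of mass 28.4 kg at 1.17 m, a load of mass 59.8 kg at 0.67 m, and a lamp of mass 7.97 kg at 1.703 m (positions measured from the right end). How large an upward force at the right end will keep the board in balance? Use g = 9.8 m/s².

F ≈ 599 N

Taking torques about the left end:
Bag of cement: 28.4 × 9.8 = 278.3 N down at 1.17 m → arm 1.31 m, τ = 278.3 × 1.31 = 364.6 N·m clockwise.
Load: 59.8 × 9.8 = 586 N down at 0.67 m → arm 1.81 m, τ = 586 × 1.81 = 1061 N·m clockwise.
Lamp: 7.97 × 9.8 = 78.11 N down at 1.703 m → arm 0.777 m, τ = 78.11 × 0.777 = 60.69 N·m clockwise.
Net moment of the loads = 1486 N·m clockwise.
The upward force F acts at the right end, arm 2.48 m, giving F × 2.48 counterclockwise.
Στ = 0 ⇒ F × 2.48 = 1486 ⇒ F = 1486 / 2.48 = 599 N.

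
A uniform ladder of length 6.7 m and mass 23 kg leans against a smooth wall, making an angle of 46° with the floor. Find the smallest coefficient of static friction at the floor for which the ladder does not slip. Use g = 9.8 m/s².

Choose the foot of the ladder as the axis so the floor normal and friction both act there and drop out.
Ladder weight 23×9.8 = 225.4 N acts at 3.35 m along the ladder; its horizontal arm is 3.35·cos46° = 2.327 m → τ = 524.5 N·m clockwise.
Wall normal N acts horizontally at the top; its moment arm is the height L sinθ = 6.7·sin46° = 4.82 m, counterclockwise.
Balancing moments: N × 4.82 = 524.5, giving N = 108.8 N.
ΣFx = 0 ⇒ f = N_wall = 108.8 N. ΣFy = 0 ⇒ N_floor = 225.4 N.
μ_min = f / N_floor = 108.8 / 225.4 = 0.483.

μ_min ≈ 0.483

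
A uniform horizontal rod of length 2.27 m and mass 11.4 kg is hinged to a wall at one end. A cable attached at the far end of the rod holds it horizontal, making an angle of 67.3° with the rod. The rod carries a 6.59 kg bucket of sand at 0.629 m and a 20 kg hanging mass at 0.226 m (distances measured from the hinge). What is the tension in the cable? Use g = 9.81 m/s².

T ≈ 101 N

Taking torques about the hinge:
Beam weight: 11.4 × 9.81 = 111.8 N down at 1.135 m → arm 1.135 m, τ = 111.8 × 1.135 = 126.9 N·m clockwise.
Bucket of sand: 6.59 × 9.81 = 64.65 N down at 0.629 m → arm 0.629 m, τ = 64.65 × 0.629 = 40.66 N·m clockwise.
Hanging mass: 20 × 9.81 = 196.2 N down at 0.226 m → arm 0.226 m, τ = 196.2 × 0.226 = 44.34 N·m clockwise.
Total clockwise load moment = 211.9 N·m.
The cable tension T acts at 2.27 m; only its component perpendicular to the rod, T sinθ, produces torque. sin 67.3° = 0.9225.
Στ = 0 ⇒ T × 2.27 × 0.9225 = 211.9 ⇒ T = 211.9 / 2.094 = 101 N.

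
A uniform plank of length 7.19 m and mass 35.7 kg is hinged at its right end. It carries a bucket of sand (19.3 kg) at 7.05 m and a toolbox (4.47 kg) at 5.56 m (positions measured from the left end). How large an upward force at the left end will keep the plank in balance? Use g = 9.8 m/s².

Choose the right end as the axis so the unknown pivot reaction has zero arm there.
Beam weight: 35.7 × 9.8 = 349.9 N down at 3.595 m → arm 3.595 m, τ = 349.9 × 3.595 = 1258 N·m counterclockwise.
Bucket of sand: 19.3 × 9.8 = 189.1 N down at 7.05 m → arm 0.14 m, τ = 189.1 × 0.14 = 26.47 N·m counterclockwise.
Toolbox: 4.47 × 9.8 = 43.81 N down at 5.56 m → arm 1.63 m, τ = 43.81 × 1.63 = 71.41 N·m counterclockwise.
Net moment of the loads = 1356 N·m counterclockwise.
The upward force F acts at the left end, arm 7.19 m, giving F × 7.19 clockwise.
Στ = 0 ⇒ F × 7.19 = 1356 ⇒ F = 1356 / 7.19 = 189 N.

F ≈ 189 N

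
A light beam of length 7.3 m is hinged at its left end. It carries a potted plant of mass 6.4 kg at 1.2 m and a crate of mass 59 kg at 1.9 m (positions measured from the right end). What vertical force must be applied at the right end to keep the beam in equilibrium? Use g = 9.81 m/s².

F ≈ 481 N

Choose the left end as the axis so the unknown pivot reaction has zero arm there.
Potted plant: 6.4 × 9.81 = 62.78 N down at 1.2 m → arm 6.1 m, τ = 62.78 × 6.1 = 383 N·m clockwise.
Crate: 59 × 9.81 = 578.8 N down at 1.9 m → arm 5.4 m, τ = 578.8 × 5.4 = 3126 N·m clockwise.
Net moment of the loads = 3509 N·m clockwise.
The upward force F acts at the right end, arm 7.3 m, giving F × 7.3 counterclockwise.
Στ = 0 ⇒ F × 7.3 = 3509 ⇒ F = 3509 / 7.3 = 481 N.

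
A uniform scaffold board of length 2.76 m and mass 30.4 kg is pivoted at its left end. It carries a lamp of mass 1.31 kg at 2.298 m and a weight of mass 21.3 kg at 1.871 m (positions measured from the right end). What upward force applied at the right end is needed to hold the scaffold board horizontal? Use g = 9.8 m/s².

Choose the left end as the axis so the unknown pivot reaction has zero arm there.
Beam weight: 30.4 × 9.8 = 297.9 N down at 1.38 m → arm 1.38 m, τ = 297.9 × 1.38 = 411.1 N·m clockwise.
Lamp: 1.31 × 9.8 = 12.84 N down at 2.298 m → arm 0.462 m, τ = 12.84 × 0.462 = 5.932 N·m clockwise.
Weight: 21.3 × 9.8 = 208.7 N down at 1.871 m → arm 0.889 m, τ = 208.7 × 0.889 = 185.5 N·m clockwise.
Net moment of the loads = 602.5 N·m clockwise.
The upward force F acts at the right end, arm 2.76 m, giving F × 2.76 counterclockwise.
Setting net torque to zero: F × 2.76 = 602.5 → F = 602.5 / 2.76 = 218 N.

F ≈ 218 N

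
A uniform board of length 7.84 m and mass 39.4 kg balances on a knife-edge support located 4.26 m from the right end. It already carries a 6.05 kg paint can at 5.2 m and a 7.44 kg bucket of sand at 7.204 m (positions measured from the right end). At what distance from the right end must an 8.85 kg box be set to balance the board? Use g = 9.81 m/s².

About the knife-edge support (at 4.26 m from the right end):
Beam weight: 39.4 × 9.81 = 386.5 N down at 3.92 m → arm 0.34 m, τ = 386.5 × 0.34 = 131.4 N·m clockwise.
Paint can: 6.05 × 9.81 = 59.35 N down at 5.2 m → arm 0.94 m, τ = 59.35 × 0.94 = 55.79 N·m counterclockwise.
Bucket of sand: 7.44 × 9.81 = 72.99 N down at 7.204 m → arm 2.944 m, τ = 72.99 × 2.944 = 214.9 N·m counterclockwise.
Net moment of existing loads = 139.3 N·m counterclockwise.
The box weighs 8.85 × 9.81 = 86.82 N and must supply an equal clockwise moment, so its lever arm about the knife-edge support is 139.3 / 86.82 = 1.6 m.
That puts it at 4.26 − 1.6 = 2.66 m from the right end.

x ≈ 2.66 m from the right end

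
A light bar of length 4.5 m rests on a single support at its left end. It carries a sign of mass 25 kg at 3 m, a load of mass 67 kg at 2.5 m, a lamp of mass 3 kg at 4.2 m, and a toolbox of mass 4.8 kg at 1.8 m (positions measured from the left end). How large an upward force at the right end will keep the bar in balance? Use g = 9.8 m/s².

F ≈ 574 N

Take moments about the left end.
Sign: 25 × 9.8 = 245 N down at 3 m → arm 3 m, τ = 245 × 3 = 735 N·m clockwise.
Load: 67 × 9.8 = 656.6 N down at 2.5 m → arm 2.5 m, τ = 656.6 × 2.5 = 1642 N·m clockwise.
Lamp: 3 × 9.8 = 29.4 N down at 4.2 m → arm 4.2 m, τ = 29.4 × 4.2 = 123.5 N·m clockwise.
Toolbox: 4.8 × 9.8 = 47.04 N down at 1.8 m → arm 1.8 m, τ = 47.04 × 1.8 = 84.67 N·m clockwise.
Net moment of the loads = 2585 N·m clockwise.
The upward force F acts at the right end, arm 4.5 m, giving F × 4.5 counterclockwise.
For rotational equilibrium, F × 4.5 = 2585, so F = 2585 / 4.5 = 574 N.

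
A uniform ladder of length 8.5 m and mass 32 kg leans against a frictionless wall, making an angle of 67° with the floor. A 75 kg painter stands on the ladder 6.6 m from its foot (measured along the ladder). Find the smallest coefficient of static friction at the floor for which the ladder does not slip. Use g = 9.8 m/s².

μ_min ≈ 0.294

Take moments about the foot of the ladder.
Ladder weight 32×9.8 = 313.6 N acts at 4.25 m along the ladder; its horizontal arm is 4.25·cos67° = 1.661 m → τ = 520.9 N·m clockwise.
Painter: 75×9.8 = 735 N at 6.6 m → arm 2.579 m → τ = 1896 N·m clockwise.
Wall normal N acts horizontally at the top; its moment arm is the height L sinθ = 8.5·sin67° = 7.824 m, counterclockwise.
Balancing moments: N × 7.824 = 2417, giving N = 308.9 N.
ΣFx = 0 ⇒ f = N_wall = 308.9 N. ΣFy = 0 ⇒ N_floor = 1049 N.
μ_min = f / N_floor = 308.9 / 1049 = 0.294.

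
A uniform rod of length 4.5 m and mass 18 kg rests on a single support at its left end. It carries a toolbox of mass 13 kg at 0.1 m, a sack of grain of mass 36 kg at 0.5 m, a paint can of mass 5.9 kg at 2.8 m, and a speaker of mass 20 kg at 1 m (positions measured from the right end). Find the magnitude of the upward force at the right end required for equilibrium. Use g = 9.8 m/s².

Take moments about the left end.
Beam weight: 18 × 9.8 = 176.4 N down at 2.25 m → arm 2.25 m, τ = 176.4 × 2.25 = 396.9 N·m clockwise.
Toolbox: 13 × 9.8 = 127.4 N down at 0.1 m → arm 4.4 m, τ = 127.4 × 4.4 = 560.6 N·m clockwise.
Sack of grain: 36 × 9.8 = 352.8 N down at 0.5 m → arm 4 m, τ = 352.8 × 4 = 1411 N·m clockwise.
Paint can: 5.9 × 9.8 = 57.82 N down at 2.8 m → arm 1.7 m, τ = 57.82 × 1.7 = 98.29 N·m clockwise.
Speaker: 20 × 9.8 = 196 N down at 1 m → arm 3.5 m, τ = 196 × 3.5 = 686 N·m clockwise.
Net moment of the loads = 3153 N·m clockwise.
The upward force F acts at the right end, arm 4.5 m, giving F × 4.5 counterclockwise.
For rotational equilibrium, F × 4.5 = 3153, so F = 3153 / 4.5 = 701 N.

F ≈ 701 N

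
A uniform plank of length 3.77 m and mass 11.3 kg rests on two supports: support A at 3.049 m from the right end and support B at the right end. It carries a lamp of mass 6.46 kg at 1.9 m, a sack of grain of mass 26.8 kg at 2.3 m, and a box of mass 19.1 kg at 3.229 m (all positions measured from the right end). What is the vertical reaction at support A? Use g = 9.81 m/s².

Take moments about support B.
Beam weight: 11.3 × 9.81 = 110.9 N down at 1.885 m → arm 1.885 m, τ = 110.9 × 1.885 = 209 N·m counterclockwise.
Lamp: 6.46 × 9.81 = 63.37 N down at 1.9 m → arm 1.9 m, τ = 63.37 × 1.9 = 120.4 N·m counterclockwise.
Sack of grain: 26.8 × 9.81 = 262.9 N down at 2.3 m → arm 2.3 m, τ = 262.9 × 2.3 = 604.7 N·m counterclockwise.
Box: 19.1 × 9.81 = 187.4 N down at 3.229 m → arm 3.229 m, τ = 187.4 × 3.229 = 605.1 N·m counterclockwise.
Net load moment about support B = 1539 N·m counterclockwise.
Reaction R at support A is upward at 3.049 m, arm 3.049 m → moment R × 3.049 clockwise.
For rotational equilibrium, R × 3.049 = 1539, so R = 505 N.

R_A ≈ 505 N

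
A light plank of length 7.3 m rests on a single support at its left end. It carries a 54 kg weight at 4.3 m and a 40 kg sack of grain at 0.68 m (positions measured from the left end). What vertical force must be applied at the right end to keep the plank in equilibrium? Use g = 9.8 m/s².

F ≈ 348 N

Sum moments about the left end (the unknown pivot reaction has zero arm there).
Weight: 54 × 9.8 = 529.2 N down at 4.3 m → arm 4.3 m, τ = 529.2 × 4.3 = 2276 N·m clockwise.
Sack of grain: 40 × 9.8 = 392 N down at 0.68 m → arm 0.68 m, τ = 392 × 0.68 = 266.6 N·m clockwise.
Net moment of the loads = 2543 N·m clockwise.
The upward force F acts at the right end, arm 7.3 m, giving F × 7.3 counterclockwise.
Balancing moments: F × 7.3 = 2543, giving F = 2543 / 7.3 = 348 N.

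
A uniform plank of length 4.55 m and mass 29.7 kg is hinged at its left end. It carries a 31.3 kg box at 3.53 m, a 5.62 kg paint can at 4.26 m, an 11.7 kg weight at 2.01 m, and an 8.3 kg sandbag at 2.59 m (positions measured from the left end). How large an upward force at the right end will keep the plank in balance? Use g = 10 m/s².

F ≈ 543 N

About the left end:
Beam weight: 29.7 × 10 = 297 N down at 2.275 m → arm 2.275 m, τ = 297 × 2.275 = 675.7 N·m clockwise.
Box: 31.3 × 10 = 313 N down at 3.53 m → arm 3.53 m, τ = 313 × 3.53 = 1105 N·m clockwise.
Paint can: 5.62 × 10 = 56.2 N down at 4.26 m → arm 4.26 m, τ = 56.2 × 4.26 = 239.4 N·m clockwise.
Weight: 11.7 × 10 = 117 N down at 2.01 m → arm 2.01 m, τ = 117 × 2.01 = 235.2 N·m clockwise.
Sandbag: 8.3 × 10 = 83 N down at 2.59 m → arm 2.59 m, τ = 83 × 2.59 = 215 N·m clockwise.
Net moment of the loads = 2470 N·m clockwise.
The upward force F acts at the right end, arm 4.55 m, giving F × 4.55 counterclockwise.
Στ = 0 ⇒ F × 4.55 = 2470 ⇒ F = 2470 / 4.55 = 543 N.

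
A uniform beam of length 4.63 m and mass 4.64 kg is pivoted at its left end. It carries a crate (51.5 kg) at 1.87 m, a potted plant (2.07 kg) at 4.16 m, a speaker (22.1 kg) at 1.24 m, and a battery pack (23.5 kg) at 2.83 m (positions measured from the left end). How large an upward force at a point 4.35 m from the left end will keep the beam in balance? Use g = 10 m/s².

F ≈ 482 N

About the left end:
Beam weight: 4.64 × 10 = 46.4 N down at 2.315 m → arm 2.315 m, τ = 46.4 × 2.315 = 107.4 N·m clockwise.
Crate: 51.5 × 10 = 515 N down at 1.87 m → arm 1.87 m, τ = 515 × 1.87 = 963.1 N·m clockwise.
Potted plant: 2.07 × 10 = 20.7 N down at 4.16 m → arm 4.16 m, τ = 20.7 × 4.16 = 86.11 N·m clockwise.
Speaker: 22.1 × 10 = 221 N down at 1.24 m → arm 1.24 m, τ = 221 × 1.24 = 274 N·m clockwise.
Battery pack: 23.5 × 10 = 235 N down at 2.83 m → arm 2.83 m, τ = 235 × 2.83 = 665.1 N·m clockwise.
Net moment of the loads = 2096 N·m clockwise.
The upward force F acts at a point 4.35 m from the left end, arm 4.35 m, giving F × 4.35 counterclockwise.
Στ = 0 ⇒ F × 4.35 = 2096 ⇒ F = 2096 / 4.35 = 482 N.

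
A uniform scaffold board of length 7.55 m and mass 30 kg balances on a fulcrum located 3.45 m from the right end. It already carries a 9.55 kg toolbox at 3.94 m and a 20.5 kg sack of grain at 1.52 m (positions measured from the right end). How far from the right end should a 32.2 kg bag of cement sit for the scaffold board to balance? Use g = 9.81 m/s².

Taking torques about the fulcrum (at 3.45 m from the right end):
Beam weight: 30 × 9.81 = 294.3 N down at 3.775 m → arm 0.325 m, τ = 294.3 × 0.325 = 95.65 N·m counterclockwise.
Toolbox: 9.55 × 9.81 = 93.69 N down at 3.94 m → arm 0.49 m, τ = 93.69 × 0.49 = 45.91 N·m counterclockwise.
Sack of grain: 20.5 × 9.81 = 201.1 N down at 1.52 m → arm 1.93 m, τ = 201.1 × 1.93 = 388.1 N·m clockwise.
Net moment of existing loads = 246.5 N·m clockwise.
The bag of cement weighs 32.2 × 9.81 = 315.9 N and must supply an equal counterclockwise moment, so its lever arm about the fulcrum is 246.5 / 315.9 = 0.78 m.
That puts it at 3.45 + 0.78 = 4.23 m from the right end.

x ≈ 4.23 m from the right end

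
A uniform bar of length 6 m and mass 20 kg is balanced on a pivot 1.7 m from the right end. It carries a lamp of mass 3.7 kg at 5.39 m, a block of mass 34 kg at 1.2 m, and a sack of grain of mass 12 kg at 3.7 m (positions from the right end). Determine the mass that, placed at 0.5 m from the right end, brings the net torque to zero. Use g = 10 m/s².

Take moments about the pivot (at 1.7 m from the right end).
Beam weight: 20 × 10 = 200 N down at 3 m → arm 1.3 m, τ = 200 × 1.3 = 260 N·m counterclockwise.
Lamp: 3.7 × 10 = 37 N down at 5.39 m → arm 3.69 m, τ = 37 × 3.69 = 136.5 N·m counterclockwise.
Block: 34 × 10 = 340 N down at 1.2 m → arm 0.5 m, τ = 340 × 0.5 = 170 N·m clockwise.
Sack of grain: 12 × 10 = 120 N down at 3.7 m → arm 2 m, τ = 120 × 2 = 240 N·m counterclockwise.
Net moment of known loads = 466.5 N·m counterclockwise.
An unknown mass m at 0.5 m has arm 1.2 m; its moment is m·g·1.2 clockwise.
For rotational equilibrium, m × 10 × 1.2 = 466.5, so m = 466.5 / (10 × 1.2) = 38.9 kg.

m ≈ 38.9 kg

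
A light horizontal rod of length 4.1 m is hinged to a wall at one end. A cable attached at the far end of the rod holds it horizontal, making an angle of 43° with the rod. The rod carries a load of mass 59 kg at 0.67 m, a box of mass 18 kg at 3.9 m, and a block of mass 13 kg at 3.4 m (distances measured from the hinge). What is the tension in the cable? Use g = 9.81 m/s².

T ≈ 540 N

Take moments about the hinge.
Load: 59 × 9.81 = 578.8 N down at 0.67 m → arm 0.67 m, τ = 578.8 × 0.67 = 387.8 N·m clockwise.
Box: 18 × 9.81 = 176.6 N down at 3.9 m → arm 3.9 m, τ = 176.6 × 3.9 = 688.7 N·m clockwise.
Block: 13 × 9.81 = 127.5 N down at 3.4 m → arm 3.4 m, τ = 127.5 × 3.4 = 433.5 N·m clockwise.
Total clockwise load moment = 1510 N·m.
The cable tension T acts at 4.1 m; only its component perpendicular to the rod, T sinθ, produces torque. sin 43° = 0.682.
For rotational equilibrium, T × 4.1 × 0.682 = 1510, so T = 1510 / 2.796 = 540 N.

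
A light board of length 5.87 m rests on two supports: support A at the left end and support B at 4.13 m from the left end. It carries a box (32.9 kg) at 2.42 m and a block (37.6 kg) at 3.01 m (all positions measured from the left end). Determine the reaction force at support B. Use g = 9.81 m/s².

R_B ≈ 458 N

Sum moments about support A (its reaction then has zero moment arm).
Box: 32.9 × 9.81 = 322.7 N down at 2.42 m → arm 2.42 m, τ = 322.7 × 2.42 = 780.9 N·m clockwise.
Block: 37.6 × 9.81 = 368.9 N down at 3.01 m → arm 3.01 m, τ = 368.9 × 3.01 = 1110 N·m clockwise.
Net load moment about support A = 1891 N·m clockwise.
Reaction R at support B is upward at 4.13 m, arm 4.13 m → moment R × 4.13 counterclockwise.
Balancing moments: R × 4.13 = 1891, giving R = 458 N.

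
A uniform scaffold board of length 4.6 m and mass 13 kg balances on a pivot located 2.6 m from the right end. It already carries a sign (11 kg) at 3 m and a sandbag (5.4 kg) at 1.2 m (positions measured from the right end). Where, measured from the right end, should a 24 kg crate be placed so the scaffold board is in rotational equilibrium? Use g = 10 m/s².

Sum moments about the pivot (at 2.6 m from the right end) (the support reaction has zero arm there).
Beam weight: 13 × 10 = 130 N down at 2.3 m → arm 0.3 m, τ = 130 × 0.3 = 39 N·m clockwise.
Sign: 11 × 10 = 110 N down at 3 m → arm 0.4 m, τ = 110 × 0.4 = 44 N·m counterclockwise.
Sandbag: 5.4 × 10 = 54 N down at 1.2 m → arm 1.4 m, τ = 54 × 1.4 = 75.6 N·m clockwise.
Net moment of existing loads = 70.6 N·m clockwise.
The crate weighs 24 × 10 = 240 N and must supply an equal counterclockwise moment, so its lever arm about the pivot is 70.6 / 240 = 0.294 m.
That puts it at 2.6 + 0.294 = 2.89 m from the right end.

x ≈ 2.89 m from the right end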